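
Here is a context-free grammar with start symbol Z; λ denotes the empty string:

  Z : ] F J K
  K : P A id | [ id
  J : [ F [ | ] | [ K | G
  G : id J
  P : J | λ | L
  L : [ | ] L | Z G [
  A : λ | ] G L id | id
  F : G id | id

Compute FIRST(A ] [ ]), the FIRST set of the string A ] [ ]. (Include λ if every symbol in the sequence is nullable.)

Add FIRST(A)\{λ} = { ], id }; A is nullable, continue.
] is a terminal; add {]} and stop.

{ ], id }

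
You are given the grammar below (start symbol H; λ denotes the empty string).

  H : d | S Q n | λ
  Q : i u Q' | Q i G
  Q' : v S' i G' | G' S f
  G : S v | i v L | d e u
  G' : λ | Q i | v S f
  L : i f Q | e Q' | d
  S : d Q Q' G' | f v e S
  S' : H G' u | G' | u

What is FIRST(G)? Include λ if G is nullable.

{ d, f, i }

From G : S v: add FIRST(S) = { d, f }.
G : i v L contributes {i}.
G : d e u contributes {d}.
Union: FIRST(G) = { d, f, i }.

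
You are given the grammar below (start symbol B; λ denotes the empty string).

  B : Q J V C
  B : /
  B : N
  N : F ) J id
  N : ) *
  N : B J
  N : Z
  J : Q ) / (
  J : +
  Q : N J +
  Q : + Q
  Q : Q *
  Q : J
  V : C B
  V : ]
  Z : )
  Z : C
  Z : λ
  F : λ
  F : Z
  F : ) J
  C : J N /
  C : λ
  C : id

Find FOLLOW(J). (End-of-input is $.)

In B : Q J V C: add FIRST(V C)\{λ} = { ), +, /, ], id }.
  Since V C is nullable, also add FOLLOW(B) = { $, ), +, /, id }.
In N : F ) J id: add FIRST(id) = { id }.
In N : B J: J is at the end, add FOLLOW(N) = { $, ), +, /, id }.
In Q : N J +: add FIRST(+) = { + }.
In Q : J: J is at the end, add FOLLOW(Q) = { ), *, +, /, id }.
In F : ) J: J is at the end, add FOLLOW(F) = { ) }.
In C : J N /: add FIRST(N /) = { ), +, /, id }.
Union: FOLLOW(J) = { $, ), *, +, /, ], id }.

{ $, ), *, +, /, ], id }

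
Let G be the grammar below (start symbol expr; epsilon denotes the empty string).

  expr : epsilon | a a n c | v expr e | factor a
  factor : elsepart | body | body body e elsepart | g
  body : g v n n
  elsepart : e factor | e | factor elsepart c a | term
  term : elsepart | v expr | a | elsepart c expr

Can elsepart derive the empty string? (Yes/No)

Nullable nonterminals: expr.
No production of elsepart has an RHS whose symbols are all nullable, so elsepart is not nullable.

No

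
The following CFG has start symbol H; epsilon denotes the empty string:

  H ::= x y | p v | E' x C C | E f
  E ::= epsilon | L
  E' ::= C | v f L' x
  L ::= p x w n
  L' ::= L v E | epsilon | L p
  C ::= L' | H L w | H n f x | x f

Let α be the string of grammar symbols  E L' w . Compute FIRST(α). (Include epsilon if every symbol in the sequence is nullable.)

Add FIRST(E)\{epsilon} = { p }; E is nullable, continue.
Add FIRST(L')\{epsilon} = { p }; L' is nullable, continue.
w is a terminal; add {w} and stop.

{ p, w }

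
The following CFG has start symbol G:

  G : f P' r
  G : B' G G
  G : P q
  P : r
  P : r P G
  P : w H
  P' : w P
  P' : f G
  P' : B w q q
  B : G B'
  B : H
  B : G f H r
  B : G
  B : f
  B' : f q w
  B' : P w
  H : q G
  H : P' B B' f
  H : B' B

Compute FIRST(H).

{ f, q, r, w }

H : q G contributes {q}.
From H : P' B B' f: add FIRST(P') = { f, q, r, w }.
From H : B' B: add FIRST(B') = { f, r, w }.
Union: FIRST(H) = { f, q, r, w }.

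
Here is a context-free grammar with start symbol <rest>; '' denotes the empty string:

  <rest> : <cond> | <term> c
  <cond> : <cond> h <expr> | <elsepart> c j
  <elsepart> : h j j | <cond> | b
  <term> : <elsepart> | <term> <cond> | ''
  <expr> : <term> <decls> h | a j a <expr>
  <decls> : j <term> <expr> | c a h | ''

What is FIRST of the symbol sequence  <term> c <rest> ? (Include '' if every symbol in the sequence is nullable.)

Add FIRST(<term>)\{''} = { b, h }; <term> is nullable, continue.
c is a terminal; add {c} and stop.

{ b, c, h }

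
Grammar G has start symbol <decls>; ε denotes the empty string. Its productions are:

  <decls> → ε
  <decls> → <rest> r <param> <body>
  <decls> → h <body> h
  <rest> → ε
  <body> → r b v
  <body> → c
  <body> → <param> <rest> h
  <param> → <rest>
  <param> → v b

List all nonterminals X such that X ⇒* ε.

Directly nullable (have an ε-production): <decls>, <rest>.
<param> → <rest> with every symbol nullable, so <param> is nullable.
No other nonterminal has a production whose RHS symbols are all nullable.

{ <decls>, <param>, <rest> }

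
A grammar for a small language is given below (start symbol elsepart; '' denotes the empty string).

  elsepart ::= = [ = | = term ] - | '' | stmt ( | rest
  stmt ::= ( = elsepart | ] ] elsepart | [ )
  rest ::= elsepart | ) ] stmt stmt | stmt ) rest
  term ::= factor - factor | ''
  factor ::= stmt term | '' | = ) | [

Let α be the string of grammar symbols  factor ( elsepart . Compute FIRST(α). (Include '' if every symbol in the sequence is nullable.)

Add FIRST(factor)\{''} = { (, =, [, ] }; factor is nullable, continue.
( is a terminal; add {(} and stop.

{ (, =, [, ] }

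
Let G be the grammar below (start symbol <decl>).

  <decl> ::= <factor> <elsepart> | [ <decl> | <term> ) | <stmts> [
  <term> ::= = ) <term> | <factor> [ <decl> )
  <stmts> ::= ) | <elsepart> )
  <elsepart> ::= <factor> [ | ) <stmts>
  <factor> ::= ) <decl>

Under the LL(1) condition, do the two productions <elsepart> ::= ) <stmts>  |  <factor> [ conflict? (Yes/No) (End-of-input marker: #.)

FIRST() <stmts>) = { ) } and FIRST(<factor> [) = { ) }.
Both contain ), so the two alternatives are not disjoint — LL(1) conflict.

Yes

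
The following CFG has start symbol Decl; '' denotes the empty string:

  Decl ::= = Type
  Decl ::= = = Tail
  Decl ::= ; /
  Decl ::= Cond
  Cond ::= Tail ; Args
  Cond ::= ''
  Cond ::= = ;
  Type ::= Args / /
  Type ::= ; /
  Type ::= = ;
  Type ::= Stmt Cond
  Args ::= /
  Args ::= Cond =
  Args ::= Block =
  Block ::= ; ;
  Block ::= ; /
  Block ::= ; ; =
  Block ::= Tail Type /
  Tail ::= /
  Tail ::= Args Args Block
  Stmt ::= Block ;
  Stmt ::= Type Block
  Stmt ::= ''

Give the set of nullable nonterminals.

Directly nullable (have an ''-production): Cond, Stmt.
Type ::= Stmt Cond with every symbol nullable, so Type is nullable.
Decl ::= Cond with every symbol nullable, so Decl is nullable.
No other nonterminal has a production whose RHS symbols are all nullable.

{ Cond, Decl, Stmt, Type }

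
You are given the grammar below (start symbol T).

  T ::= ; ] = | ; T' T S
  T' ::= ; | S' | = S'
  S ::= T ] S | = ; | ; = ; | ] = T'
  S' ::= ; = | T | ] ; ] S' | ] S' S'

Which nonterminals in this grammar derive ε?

{ } (none)

No nonterminal has an empty production or an RHS whose symbols are all nullable.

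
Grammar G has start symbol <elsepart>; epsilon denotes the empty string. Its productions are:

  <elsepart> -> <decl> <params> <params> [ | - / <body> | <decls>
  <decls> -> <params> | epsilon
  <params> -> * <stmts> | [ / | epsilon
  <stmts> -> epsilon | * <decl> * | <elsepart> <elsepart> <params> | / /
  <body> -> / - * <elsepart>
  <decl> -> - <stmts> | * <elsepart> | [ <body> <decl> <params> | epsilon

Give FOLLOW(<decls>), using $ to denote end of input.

In <elsepart> -> <decls>: <decls> is at the end, add FOLLOW(<elsepart>) = { $, *, -, [ }.
Union: FOLLOW(<decls>) = { $, *, -, [ }.

{ $, *, -, [ }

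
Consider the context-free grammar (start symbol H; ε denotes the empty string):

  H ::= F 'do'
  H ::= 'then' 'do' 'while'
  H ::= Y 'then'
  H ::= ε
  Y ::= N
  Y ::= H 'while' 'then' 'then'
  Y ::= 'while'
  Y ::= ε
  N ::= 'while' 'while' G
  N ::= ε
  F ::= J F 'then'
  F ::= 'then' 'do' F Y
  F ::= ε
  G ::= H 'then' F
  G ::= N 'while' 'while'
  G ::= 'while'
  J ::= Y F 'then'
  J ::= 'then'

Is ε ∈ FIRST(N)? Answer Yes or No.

N has an ε-production, so N ⇒ ε.

Yes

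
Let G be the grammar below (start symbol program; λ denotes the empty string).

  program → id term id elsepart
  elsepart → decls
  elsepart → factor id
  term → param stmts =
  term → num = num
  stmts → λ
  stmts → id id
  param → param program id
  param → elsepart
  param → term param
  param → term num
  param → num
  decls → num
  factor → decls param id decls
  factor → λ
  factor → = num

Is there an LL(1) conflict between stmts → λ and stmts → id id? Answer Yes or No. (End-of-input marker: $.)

FIRST(λ) = { λ } and FIRST(id id) = { id }.
The first is nullable but FOLLOW(stmts) = { = } is disjoint from FIRST of the second.

No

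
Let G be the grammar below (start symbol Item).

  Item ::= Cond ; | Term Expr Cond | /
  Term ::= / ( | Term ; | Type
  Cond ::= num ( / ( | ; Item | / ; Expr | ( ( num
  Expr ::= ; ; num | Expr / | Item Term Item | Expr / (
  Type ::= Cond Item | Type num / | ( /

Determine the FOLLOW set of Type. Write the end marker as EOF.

In Term ::= Type: Type is at the end, add FOLLOW(Term) = { (, /, ;, num }.
In Type ::= Type num /: add FIRST(num /) = { num }.
Union: FOLLOW(Type) = { (, /, ;, num }.

{ (, /, ;, num }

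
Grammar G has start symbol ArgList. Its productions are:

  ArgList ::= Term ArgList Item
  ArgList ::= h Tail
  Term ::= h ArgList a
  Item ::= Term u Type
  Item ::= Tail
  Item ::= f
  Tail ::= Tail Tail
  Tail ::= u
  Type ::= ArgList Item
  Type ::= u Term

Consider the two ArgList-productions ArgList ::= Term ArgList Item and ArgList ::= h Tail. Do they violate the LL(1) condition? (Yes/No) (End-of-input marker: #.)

Yes

FIRST(Term ArgList Item) = { h } and FIRST(h Tail) = { h }.
Both contain h, so the two alternatives are not disjoint — LL(1) conflict.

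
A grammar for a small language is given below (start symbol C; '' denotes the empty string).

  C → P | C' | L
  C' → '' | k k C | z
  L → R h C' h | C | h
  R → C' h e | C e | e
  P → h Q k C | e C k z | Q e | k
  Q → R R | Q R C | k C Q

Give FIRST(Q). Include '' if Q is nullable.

From Q → R R: add FIRST(R) = { e, h, k, z }.
From Q → Q R C: add FIRST(Q) = { e, h, k, z }.
Q → k C Q contributes {k}.
Union: FIRST(Q) = { e, h, k, z }.

{ e, h, k, z }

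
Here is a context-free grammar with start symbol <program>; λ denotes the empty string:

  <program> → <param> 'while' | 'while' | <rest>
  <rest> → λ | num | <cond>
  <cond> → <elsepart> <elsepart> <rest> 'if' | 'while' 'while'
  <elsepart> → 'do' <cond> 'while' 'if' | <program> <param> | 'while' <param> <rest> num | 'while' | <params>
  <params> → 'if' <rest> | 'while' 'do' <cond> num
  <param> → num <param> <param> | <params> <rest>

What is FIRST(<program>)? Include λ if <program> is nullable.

{ 'do', 'if', 'while', num, λ }

From <program> → <param> 'while': add FIRST(<param>) = { 'if', 'while', num }.
<program> → 'while' contributes {'while'}.
From <program> → <rest>: add FIRST(<rest>) = { 'do', 'if', 'while', num, λ } (including λ since <rest> is nullable).
Union: FIRST(<program>) = { 'do', 'if', 'while', num, λ }.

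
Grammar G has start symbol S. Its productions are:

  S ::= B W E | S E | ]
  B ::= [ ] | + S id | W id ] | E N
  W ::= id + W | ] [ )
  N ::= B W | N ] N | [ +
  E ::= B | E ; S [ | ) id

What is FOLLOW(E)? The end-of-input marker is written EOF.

In S ::= B W E: E is at the end, add FOLLOW(S) = { EOF, ), +, [, ], id }.
In S ::= S E: E is at the end, add FOLLOW(S) = { EOF, ), +, [, ], id }.
In B ::= E N: add FIRST(N) = { ), +, [, ], id }.
In E ::= E ; S [: add FIRST(; S [) = { ; }.
Union: FOLLOW(E) = { EOF, ), +, ;, [, ], id }.

{ EOF, ), +, ;, [, ], id }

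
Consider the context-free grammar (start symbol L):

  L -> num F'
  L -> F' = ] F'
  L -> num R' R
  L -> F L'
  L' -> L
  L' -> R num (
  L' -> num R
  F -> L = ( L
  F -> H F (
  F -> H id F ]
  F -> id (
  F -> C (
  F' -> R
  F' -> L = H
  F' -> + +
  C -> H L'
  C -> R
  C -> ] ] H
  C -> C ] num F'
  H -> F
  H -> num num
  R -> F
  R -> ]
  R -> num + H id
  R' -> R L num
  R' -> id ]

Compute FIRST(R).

{ +, ], id, num }

From R -> F: add FIRST(F) = { +, ], id, num }.
R -> ] contributes {]}.
R -> num + H id contributes {num}.
Union: FIRST(R) = { +, ], id, num }.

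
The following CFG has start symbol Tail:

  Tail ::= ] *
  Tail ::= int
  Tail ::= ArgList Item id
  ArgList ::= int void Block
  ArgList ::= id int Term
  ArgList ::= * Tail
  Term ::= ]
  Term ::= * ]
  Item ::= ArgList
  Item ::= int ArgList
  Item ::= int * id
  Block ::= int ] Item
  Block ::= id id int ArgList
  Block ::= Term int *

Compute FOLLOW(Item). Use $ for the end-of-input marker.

{ *, id, int }

In Tail ::= ArgList Item id: add FIRST(id) = { id }.
In Block ::= int ] Item: Item is at the end, add FOLLOW(Block) = { *, id, int }.
Union: FOLLOW(Item) = { *, id, int }.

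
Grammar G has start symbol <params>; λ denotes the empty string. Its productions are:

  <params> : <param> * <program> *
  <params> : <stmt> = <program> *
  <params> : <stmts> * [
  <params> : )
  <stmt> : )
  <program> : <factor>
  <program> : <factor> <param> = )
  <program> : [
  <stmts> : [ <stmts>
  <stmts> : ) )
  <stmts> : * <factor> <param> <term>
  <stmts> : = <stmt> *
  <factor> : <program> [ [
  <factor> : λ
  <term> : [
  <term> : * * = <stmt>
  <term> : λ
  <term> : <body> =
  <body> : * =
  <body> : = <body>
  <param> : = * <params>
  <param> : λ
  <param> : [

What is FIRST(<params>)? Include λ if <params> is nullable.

From <params> : <param> * <program> *: <param> nullable, take FIRST(<param>) ∪ {*} = { *, =, [ }.
From <params> : <stmt> = <program> *: add FIRST(<stmt>) = { ) }.
From <params> : <stmts> * [: add FIRST(<stmts>) = { ), *, =, [ }.
<params> : ) contributes {)}.
Union: FIRST(<params>) = { ), *, =, [ }.

{ ), *, =, [ }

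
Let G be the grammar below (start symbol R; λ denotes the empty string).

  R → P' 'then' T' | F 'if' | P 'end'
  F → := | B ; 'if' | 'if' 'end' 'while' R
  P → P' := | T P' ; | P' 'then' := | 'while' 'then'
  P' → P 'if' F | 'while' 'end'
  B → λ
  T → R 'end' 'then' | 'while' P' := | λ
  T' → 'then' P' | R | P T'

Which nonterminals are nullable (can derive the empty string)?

{ B, T }

Directly nullable (have an λ-production): B, T.
No other nonterminal has a production whose RHS symbols are all nullable.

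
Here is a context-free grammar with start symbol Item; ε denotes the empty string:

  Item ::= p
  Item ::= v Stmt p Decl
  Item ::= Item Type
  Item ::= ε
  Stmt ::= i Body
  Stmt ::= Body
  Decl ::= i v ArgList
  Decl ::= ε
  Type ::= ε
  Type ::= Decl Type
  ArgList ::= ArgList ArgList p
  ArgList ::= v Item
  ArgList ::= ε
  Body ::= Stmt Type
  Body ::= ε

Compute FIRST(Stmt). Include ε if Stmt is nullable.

Stmt ::= i Body contributes {i}.
From Stmt ::= Body: add FIRST(Body) = { i, ε } (including ε since Body is nullable).
Union: FIRST(Stmt) = { i, ε }.

{ i, ε }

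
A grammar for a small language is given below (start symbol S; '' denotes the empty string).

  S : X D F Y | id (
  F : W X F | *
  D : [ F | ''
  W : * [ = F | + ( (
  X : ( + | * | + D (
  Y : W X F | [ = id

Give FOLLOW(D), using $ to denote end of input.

In S : X D F Y: add FIRST(F Y) = { *, + }.
In X : + D (: add FIRST(() = { ( }.
Union: FOLLOW(D) = { (, *, + }.

{ (, *, + }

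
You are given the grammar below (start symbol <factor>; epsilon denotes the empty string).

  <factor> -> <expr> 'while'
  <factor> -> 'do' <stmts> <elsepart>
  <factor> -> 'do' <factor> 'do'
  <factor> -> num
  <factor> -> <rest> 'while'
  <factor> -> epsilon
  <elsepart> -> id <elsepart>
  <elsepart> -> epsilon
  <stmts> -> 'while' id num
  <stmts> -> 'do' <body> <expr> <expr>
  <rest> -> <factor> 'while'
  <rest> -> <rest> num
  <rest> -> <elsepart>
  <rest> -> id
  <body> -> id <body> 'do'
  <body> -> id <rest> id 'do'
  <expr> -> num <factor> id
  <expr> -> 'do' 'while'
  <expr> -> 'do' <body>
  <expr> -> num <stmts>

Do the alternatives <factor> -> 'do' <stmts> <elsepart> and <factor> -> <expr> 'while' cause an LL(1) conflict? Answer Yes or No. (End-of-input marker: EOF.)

Yes

FIRST('do' <stmts> <elsepart>) = { 'do' } and FIRST(<expr> 'while') = { 'do', num }.
Both contain 'do', so the two alternatives are not disjoint — LL(1) conflict.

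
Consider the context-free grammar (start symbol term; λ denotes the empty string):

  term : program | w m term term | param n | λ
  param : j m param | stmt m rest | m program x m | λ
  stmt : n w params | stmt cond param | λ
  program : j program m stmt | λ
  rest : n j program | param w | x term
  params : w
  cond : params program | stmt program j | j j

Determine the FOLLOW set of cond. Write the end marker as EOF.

{ EOF, j, m, n, w, x }

In stmt : stmt cond param: add FIRST(param)\{λ} = { j, m, n, w }.
  Since param is nullable, also add FOLLOW(stmt) = { EOF, j, m, n, w, x }.
Union: FOLLOW(cond) = { EOF, j, m, n, w, x }.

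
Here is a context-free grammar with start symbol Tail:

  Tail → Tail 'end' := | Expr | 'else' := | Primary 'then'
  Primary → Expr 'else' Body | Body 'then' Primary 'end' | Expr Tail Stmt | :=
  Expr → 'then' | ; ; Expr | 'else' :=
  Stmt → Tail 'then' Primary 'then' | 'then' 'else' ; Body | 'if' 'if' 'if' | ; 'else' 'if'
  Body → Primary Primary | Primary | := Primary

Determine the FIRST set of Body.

From Body → Primary Primary: add FIRST(Primary) = { 'else', 'then', :=, ; }.
From Body → Primary: add FIRST(Primary) = { 'else', 'then', :=, ; }.
Body → := Primary contributes {:=}.
Union: FIRST(Body) = { 'else', 'then', :=, ; }.

{ 'else', 'then', :=, ; }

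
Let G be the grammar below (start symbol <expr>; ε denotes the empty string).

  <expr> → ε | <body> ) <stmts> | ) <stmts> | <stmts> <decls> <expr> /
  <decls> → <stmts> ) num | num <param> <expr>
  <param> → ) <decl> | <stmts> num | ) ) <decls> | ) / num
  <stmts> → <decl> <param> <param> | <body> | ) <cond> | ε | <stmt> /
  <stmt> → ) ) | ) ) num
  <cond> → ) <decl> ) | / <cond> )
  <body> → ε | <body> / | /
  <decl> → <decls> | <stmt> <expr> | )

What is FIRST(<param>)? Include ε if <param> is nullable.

{ ), /, num }

<param> → ) <decl> contributes {)}.
From <param> → <stmts> num: <stmts> nullable, take FIRST(<stmts>) ∪ {num} = { ), /, num }.
<param> → ) ) <decls> contributes {)}.
<param> → ) / num contributes {)}.
Union: FIRST(<param>) = { ), /, num }.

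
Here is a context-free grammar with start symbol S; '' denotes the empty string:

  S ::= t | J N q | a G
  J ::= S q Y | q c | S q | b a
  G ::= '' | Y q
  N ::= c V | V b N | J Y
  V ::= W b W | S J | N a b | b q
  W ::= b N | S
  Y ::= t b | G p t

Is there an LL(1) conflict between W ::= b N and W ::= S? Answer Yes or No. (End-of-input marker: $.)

FIRST(b N) = { b } and FIRST(S) = { a, b, q, t }.
Both contain b, so the two alternatives are not disjoint — LL(1) conflict.

Yes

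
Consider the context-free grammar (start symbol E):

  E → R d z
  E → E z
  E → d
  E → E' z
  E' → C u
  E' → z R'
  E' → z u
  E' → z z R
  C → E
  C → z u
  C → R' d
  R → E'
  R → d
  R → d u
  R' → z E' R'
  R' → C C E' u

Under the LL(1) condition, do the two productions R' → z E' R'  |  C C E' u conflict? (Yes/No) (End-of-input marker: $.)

FIRST(z E' R') = { z } and FIRST(C C E' u) = { d, z }.
Both contain z, so the two alternatives are not disjoint — LL(1) conflict.

Yes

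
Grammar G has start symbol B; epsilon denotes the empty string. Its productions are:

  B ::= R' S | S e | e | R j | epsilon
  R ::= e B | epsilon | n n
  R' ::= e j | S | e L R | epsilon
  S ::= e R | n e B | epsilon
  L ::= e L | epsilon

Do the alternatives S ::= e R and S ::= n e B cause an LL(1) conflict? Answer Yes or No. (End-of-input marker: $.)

No

FIRST(e R) = { e } and FIRST(n e B) = { n }.
The FIRST sets are disjoint and neither alternative is nullable — no conflict.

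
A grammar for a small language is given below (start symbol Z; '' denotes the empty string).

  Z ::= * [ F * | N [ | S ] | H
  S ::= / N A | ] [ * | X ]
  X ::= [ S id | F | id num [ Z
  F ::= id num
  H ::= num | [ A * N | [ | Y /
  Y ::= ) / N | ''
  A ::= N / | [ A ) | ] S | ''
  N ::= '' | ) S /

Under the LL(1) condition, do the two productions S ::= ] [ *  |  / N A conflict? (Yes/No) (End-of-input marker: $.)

FIRST(] [ *) = { ] } and FIRST(/ N A) = { / }.
The FIRST sets are disjoint and neither alternative is nullable — no conflict.

No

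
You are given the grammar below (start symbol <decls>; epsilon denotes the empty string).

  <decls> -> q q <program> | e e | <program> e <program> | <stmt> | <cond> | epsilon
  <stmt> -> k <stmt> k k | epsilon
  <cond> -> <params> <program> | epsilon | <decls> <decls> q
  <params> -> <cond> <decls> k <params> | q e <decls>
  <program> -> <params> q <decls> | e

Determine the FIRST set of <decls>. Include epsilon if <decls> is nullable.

{ e, k, q, epsilon }

<decls> -> q q <program> contributes {q}.
<decls> -> e e contributes {e}.
From <decls> -> <program> e <program>: add FIRST(<program>) = { e, k, q }.
From <decls> -> <stmt>: add FIRST(<stmt>) = { k, epsilon } (including epsilon since <stmt> is nullable).
From <decls> -> <cond>: add FIRST(<cond>) = { e, k, q, epsilon } (including epsilon since <cond> is nullable).
<decls> -> epsilon contributes epsilon.
Union: FIRST(<decls>) = { e, k, q, epsilon }.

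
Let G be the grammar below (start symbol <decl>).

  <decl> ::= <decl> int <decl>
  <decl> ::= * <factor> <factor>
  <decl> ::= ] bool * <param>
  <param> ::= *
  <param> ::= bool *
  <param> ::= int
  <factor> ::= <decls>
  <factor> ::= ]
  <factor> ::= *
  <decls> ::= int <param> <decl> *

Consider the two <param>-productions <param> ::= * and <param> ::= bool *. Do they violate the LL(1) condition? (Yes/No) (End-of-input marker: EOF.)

FIRST(*) = { * } and FIRST(bool *) = { bool }.
The FIRST sets are disjoint and neither alternative is nullable — no conflict.

No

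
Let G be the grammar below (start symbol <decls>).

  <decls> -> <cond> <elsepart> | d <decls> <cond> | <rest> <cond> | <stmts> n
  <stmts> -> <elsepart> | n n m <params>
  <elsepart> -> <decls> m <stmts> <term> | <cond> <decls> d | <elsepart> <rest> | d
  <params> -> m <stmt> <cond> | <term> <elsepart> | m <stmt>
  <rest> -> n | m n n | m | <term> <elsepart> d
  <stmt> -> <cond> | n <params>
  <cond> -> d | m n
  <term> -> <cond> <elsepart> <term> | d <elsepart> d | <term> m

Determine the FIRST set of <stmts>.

From <stmts> -> <elsepart>: add FIRST(<elsepart>) = { d, m, n }.
<stmts> -> n n m <params> contributes {n}.
Union: FIRST(<stmts>) = { d, m, n }.

{ d, m, n }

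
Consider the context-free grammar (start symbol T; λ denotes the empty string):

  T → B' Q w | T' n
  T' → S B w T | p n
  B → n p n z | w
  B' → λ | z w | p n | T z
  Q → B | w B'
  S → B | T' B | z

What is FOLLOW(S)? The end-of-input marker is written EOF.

In T' → S B w T: add FIRST(B w T) = { n, w }.
Union: FOLLOW(S) = { n, w }.

{ n, w }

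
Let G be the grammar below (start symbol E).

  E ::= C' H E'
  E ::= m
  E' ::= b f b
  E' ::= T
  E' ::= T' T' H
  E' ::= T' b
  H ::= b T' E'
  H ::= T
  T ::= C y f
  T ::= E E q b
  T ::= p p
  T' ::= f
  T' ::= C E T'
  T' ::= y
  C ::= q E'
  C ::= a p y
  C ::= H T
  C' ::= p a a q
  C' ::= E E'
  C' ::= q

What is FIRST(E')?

E' ::= b f b contributes {b}.
From E' ::= T: add FIRST(T) = { a, b, m, p, q }.
From E' ::= T' T' H: add FIRST(T') = { a, b, f, m, p, q, y }.
From E' ::= T' b: add FIRST(T') = { a, b, f, m, p, q, y }.
Union: FIRST(E') = { a, b, f, m, p, q, y }.

{ a, b, f, m, p, q, y }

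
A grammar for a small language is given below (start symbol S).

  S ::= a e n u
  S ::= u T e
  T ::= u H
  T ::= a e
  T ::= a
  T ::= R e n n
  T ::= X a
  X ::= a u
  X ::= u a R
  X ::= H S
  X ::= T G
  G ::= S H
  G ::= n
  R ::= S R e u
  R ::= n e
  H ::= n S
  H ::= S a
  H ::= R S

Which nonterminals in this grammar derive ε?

No nonterminal has an empty production or an RHS whose symbols are all nullable.

{ } (none)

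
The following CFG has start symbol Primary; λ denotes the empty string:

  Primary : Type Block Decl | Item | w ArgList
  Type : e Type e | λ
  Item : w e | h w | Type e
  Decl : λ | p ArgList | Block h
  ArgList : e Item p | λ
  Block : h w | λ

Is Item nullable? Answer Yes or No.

Nullable nonterminals: ArgList, Block, Decl, Primary, Type.
No production of Item has an RHS whose symbols are all nullable, so Item is not nullable.

No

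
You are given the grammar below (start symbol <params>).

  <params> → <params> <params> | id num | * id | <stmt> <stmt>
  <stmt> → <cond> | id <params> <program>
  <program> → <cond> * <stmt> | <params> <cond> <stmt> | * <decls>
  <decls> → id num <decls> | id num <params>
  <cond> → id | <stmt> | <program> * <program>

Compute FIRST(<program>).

From <program> → <cond> * <stmt>: add FIRST(<cond>) = { *, id }.
From <program> → <params> <cond> <stmt>: add FIRST(<params>) = { *, id }.
<program> → * <decls> contributes {*}.
Union: FIRST(<program>) = { *, id }.

{ *, id }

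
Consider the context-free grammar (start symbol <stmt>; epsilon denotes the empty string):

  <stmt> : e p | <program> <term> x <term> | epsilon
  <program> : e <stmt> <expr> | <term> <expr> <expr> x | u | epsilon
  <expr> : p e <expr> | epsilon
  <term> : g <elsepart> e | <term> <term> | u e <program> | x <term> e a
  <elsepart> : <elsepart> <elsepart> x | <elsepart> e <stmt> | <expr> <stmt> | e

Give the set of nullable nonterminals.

Directly nullable (have an epsilon-production): <stmt>, <program>, <expr>.
<elsepart> : <expr> <stmt> with every symbol nullable, so <elsepart> is nullable.
No other nonterminal has a production whose RHS symbols are all nullable.

{ <elsepart>, <expr>, <program>, <stmt> }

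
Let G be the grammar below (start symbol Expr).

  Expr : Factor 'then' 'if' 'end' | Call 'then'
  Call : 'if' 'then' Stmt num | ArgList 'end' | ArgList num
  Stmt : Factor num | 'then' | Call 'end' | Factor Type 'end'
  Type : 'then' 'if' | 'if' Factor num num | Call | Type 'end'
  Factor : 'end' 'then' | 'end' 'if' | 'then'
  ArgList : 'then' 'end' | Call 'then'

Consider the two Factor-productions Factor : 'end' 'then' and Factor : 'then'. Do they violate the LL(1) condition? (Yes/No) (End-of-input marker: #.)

FIRST('end' 'then') = { 'end' } and FIRST('then') = { 'then' }.
The FIRST sets are disjoint and neither alternative is nullable — no conflict.

No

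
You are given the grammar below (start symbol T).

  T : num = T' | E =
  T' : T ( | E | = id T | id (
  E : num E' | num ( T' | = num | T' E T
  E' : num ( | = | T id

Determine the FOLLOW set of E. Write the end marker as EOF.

In T : E =: add FIRST(=) = { = }.
In T' : E: E is at the end, add FOLLOW(T') = { EOF, (, =, id, num }.
In E : T' E T: add FIRST(T) = { =, id, num }.
Union: FOLLOW(E) = { EOF, (, =, id, num }.

{ EOF, (, =, id, num }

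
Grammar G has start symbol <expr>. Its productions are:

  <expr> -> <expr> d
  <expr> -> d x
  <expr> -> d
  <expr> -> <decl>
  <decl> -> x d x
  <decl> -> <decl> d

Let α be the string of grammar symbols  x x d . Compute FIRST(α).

x is a terminal; add {x} and stop.

{ x }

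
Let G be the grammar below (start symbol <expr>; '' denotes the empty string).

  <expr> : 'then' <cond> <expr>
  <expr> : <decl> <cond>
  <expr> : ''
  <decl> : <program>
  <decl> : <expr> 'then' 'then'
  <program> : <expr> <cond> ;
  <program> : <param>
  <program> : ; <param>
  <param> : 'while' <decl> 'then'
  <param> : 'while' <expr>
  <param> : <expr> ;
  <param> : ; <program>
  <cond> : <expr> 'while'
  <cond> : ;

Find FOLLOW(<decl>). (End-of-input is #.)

{ 'then', 'while', ; }

In <expr> : <decl> <cond>: add FIRST(<cond>) = { 'then', 'while', ; }.
In <param> : 'while' <decl> 'then': add FIRST('then') = { 'then' }.
Union: FOLLOW(<decl>) = { 'then', 'while', ; }.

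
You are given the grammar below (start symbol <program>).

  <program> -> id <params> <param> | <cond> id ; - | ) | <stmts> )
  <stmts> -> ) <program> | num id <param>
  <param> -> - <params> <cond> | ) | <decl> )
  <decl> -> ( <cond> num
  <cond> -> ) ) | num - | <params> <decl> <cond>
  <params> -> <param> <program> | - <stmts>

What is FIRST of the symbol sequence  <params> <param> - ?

{ (, ), - }

Add FIRST(<params>) = { (, ), - }; <params> is not nullable, stop.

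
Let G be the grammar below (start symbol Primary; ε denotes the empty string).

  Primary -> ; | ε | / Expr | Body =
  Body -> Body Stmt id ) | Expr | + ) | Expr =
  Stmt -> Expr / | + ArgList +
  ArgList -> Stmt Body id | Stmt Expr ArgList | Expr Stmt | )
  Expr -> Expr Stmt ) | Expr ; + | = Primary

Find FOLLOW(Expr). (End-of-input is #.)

In Primary -> / Expr: Expr is at the end, add FOLLOW(Primary) = { #, ), +, /, ;, =, id }.
In Body -> Expr: Expr is at the end, add FOLLOW(Body) = { +, =, id }.
In Body -> Expr =: add FIRST(=) = { = }.
In Stmt -> Expr /: add FIRST(/) = { / }.
In ArgList -> Stmt Expr ArgList: add FIRST(ArgList) = { ), +, = }.
In ArgList -> Expr Stmt: add FIRST(Stmt) = { +, = }.
In Expr -> Expr Stmt ): add FIRST(Stmt )) = { +, = }.
In Expr -> Expr ; +: add FIRST(; +) = { ; }.
Union: FOLLOW(Expr) = { #, ), +, /, ;, =, id }.

{ #, ), +, /, ;, =, id }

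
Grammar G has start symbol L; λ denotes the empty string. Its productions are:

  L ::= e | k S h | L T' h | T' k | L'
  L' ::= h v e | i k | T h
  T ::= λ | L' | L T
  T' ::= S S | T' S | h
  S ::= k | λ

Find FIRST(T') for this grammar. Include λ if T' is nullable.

{ h, k, λ }

From T' ::= S S: S, S nullable, take FIRST(S) ∪ FIRST(S) = { k }; also λ since the whole RHS is nullable.
From T' ::= T' S: T', S nullable, take FIRST(T') ∪ FIRST(S) = { h, k }; also λ since the whole RHS is nullable.
T' ::= h contributes {h}.
Union: FIRST(T') = { h, k, λ }.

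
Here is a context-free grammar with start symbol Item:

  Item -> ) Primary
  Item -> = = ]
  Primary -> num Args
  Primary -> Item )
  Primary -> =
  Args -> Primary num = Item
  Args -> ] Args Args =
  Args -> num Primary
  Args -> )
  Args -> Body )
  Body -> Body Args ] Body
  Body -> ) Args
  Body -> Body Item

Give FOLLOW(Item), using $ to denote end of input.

{ $, ), =, ], num }

Item is the start symbol, so $ ∈ FOLLOW(Item).
In Primary -> Item ): add FIRST()) = { ) }.
In Args -> Primary num = Item: Item is at the end, add FOLLOW(Args) = { $, ), =, ], num }.
In Body -> Body Item: Item is at the end, add FOLLOW(Body) = { ), =, ], num }.
Union: FOLLOW(Item) = { $, ), =, ], num }.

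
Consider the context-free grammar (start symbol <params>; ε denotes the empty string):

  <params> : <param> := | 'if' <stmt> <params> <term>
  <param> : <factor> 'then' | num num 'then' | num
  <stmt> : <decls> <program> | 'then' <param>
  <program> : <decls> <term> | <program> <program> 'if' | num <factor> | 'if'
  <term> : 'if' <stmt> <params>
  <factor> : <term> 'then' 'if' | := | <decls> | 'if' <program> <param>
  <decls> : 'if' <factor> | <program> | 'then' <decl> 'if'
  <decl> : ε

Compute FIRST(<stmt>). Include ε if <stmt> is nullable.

From <stmt> : <decls> <program>: add FIRST(<decls>) = { 'if', 'then', num }.
<stmt> : 'then' <param> contributes {'then'}.
Union: FIRST(<stmt>) = { 'if', 'then', num }.

{ 'if', 'then', num }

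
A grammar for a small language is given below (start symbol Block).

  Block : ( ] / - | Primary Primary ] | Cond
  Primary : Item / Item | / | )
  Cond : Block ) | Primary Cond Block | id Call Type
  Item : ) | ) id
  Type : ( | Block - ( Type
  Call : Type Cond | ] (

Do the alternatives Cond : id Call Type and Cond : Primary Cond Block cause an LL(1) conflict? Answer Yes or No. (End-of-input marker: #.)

FIRST(id Call Type) = { id } and FIRST(Primary Cond Block) = { ), / }.
The FIRST sets are disjoint and neither alternative is nullable — no conflict.

No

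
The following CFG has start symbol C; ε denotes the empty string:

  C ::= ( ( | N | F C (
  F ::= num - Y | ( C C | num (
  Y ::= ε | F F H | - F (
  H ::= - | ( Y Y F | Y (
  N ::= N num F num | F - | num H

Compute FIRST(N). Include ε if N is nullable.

{ (, num }

From N ::= N num F num: add FIRST(N) = { (, num }.
From N ::= F -: add FIRST(F) = { (, num }.
N ::= num H contributes {num}.
Union: FIRST(N) = { (, num }.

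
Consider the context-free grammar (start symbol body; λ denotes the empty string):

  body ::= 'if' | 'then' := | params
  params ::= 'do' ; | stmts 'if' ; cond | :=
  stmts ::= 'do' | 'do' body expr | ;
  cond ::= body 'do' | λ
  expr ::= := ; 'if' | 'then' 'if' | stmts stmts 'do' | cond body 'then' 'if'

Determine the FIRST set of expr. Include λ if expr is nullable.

expr ::= := ; 'if' contributes {:=}.
expr ::= 'then' 'if' contributes {'then'}.
From expr ::= stmts stmts 'do': add FIRST(stmts) = { 'do', ; }.
From expr ::= cond body 'then' 'if': cond nullable, take FIRST(cond) ∪ FIRST(body) = { 'do', 'if', 'then', :=, ; }.
Union: FIRST(expr) = { 'do', 'if', 'then', :=, ; }.

{ 'do', 'if', 'then', :=, ; }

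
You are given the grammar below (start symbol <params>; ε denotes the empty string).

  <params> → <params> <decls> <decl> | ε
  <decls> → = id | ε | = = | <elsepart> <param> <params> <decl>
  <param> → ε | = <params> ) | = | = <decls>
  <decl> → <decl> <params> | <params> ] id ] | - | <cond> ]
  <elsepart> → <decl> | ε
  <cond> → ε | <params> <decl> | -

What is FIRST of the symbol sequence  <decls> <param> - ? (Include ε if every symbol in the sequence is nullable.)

{ -, =, ] }

Add FIRST(<decls>)\{ε} = { -, =, ] }; <decls> is nullable, continue.
Add FIRST(<param>)\{ε} = { = }; <param> is nullable, continue.
- is a terminal; add {-} and stop.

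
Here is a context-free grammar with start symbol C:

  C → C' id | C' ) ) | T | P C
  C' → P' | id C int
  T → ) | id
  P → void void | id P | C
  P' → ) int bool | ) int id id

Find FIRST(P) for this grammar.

P → void void contributes {void}.
P → id P contributes {id}.
From P → C: add FIRST(C) = { ), id, void }.
Union: FIRST(P) = { ), id, void }.

{ ), id, void }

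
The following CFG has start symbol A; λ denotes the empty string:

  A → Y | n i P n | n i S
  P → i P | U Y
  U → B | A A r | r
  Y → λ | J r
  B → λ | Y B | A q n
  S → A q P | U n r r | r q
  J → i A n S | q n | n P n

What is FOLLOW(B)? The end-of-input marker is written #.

In U → B: B is at the end, add FOLLOW(U) = { #, i, n, q, r }.
In B → Y B: B is at the end, add FOLLOW(B) = { #, i, n, q, r }.
Union: FOLLOW(B) = { #, i, n, q, r }.

{ #, i, n, q, r }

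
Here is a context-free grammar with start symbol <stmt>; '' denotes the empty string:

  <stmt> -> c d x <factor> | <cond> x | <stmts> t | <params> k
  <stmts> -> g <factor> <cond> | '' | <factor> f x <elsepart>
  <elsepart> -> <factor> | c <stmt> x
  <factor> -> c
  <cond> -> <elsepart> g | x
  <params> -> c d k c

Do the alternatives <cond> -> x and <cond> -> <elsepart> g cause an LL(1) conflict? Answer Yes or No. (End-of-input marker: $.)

No

FIRST(x) = { x } and FIRST(<elsepart> g) = { c }.
The FIRST sets are disjoint and neither alternative is nullable — no conflict.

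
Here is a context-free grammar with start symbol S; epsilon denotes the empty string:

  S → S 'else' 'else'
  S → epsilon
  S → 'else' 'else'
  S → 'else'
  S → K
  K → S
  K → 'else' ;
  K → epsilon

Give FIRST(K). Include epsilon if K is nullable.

From K → S: add FIRST(S) = { 'else', epsilon } (including epsilon since S is nullable).
K → 'else' ; contributes {'else'}.
K → epsilon contributes epsilon.
Union: FIRST(K) = { 'else', epsilon }.

{ 'else', epsilon }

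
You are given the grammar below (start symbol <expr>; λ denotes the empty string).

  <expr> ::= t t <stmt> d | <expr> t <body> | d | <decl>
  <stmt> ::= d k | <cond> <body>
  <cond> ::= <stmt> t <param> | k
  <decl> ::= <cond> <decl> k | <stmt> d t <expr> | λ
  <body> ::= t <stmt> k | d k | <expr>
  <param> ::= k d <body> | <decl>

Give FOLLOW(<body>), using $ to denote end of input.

{ $, d, k, t }

In <expr> ::= <expr> t <body>: <body> is at the end, add FOLLOW(<expr>) = { $, d, k, t }.
In <stmt> ::= <cond> <body>: <body> is at the end, add FOLLOW(<stmt>) = { d, k, t }.
In <param> ::= k d <body>: <body> is at the end, add FOLLOW(<param>) = { d, k, t }.
Union: FOLLOW(<body>) = { $, d, k, t }.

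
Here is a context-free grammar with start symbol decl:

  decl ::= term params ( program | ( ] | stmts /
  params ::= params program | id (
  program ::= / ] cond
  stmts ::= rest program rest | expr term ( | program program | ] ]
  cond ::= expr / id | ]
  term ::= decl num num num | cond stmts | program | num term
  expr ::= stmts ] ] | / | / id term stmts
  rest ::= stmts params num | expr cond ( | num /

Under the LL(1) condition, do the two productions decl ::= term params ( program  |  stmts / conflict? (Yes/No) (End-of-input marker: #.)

Yes

FIRST(term params ( program) = { (, /, ], num } and FIRST(stmts /) = { /, ], num }.
Both contain /, so the two alternatives are not disjoint — LL(1) conflict.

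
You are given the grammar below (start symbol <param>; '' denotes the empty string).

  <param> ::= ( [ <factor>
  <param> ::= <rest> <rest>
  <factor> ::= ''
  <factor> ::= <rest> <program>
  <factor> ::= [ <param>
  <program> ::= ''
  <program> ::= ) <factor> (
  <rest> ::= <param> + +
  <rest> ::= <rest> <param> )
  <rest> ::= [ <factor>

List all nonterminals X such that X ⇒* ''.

{ <factor>, <program> }

Directly nullable (have an ''-production): <factor>, <program>.
No other nonterminal has a production whose RHS symbols are all nullable.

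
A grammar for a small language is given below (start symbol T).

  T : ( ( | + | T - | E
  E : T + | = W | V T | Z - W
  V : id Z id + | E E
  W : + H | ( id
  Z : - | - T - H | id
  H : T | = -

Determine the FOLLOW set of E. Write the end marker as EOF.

{ EOF, (, +, -, =, id }

In T : E: E is at the end, add FOLLOW(T) = { EOF, (, +, -, =, id }.
In V : E E: add FIRST(E) = { (, +, -, =, id }.
In V : E E: E is at the end, add FOLLOW(V) = { (, +, -, =, id }.
Union: FOLLOW(E) = { EOF, (, +, -, =, id }.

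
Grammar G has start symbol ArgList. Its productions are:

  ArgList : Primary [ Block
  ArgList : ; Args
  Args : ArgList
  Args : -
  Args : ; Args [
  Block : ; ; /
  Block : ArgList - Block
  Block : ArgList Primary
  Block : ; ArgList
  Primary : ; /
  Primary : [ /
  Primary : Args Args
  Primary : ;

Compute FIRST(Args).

{ -, ;, [ }

From Args : ArgList: add FIRST(ArgList) = { -, ;, [ }.
Args : - contributes {-}.
Args : ; Args [ contributes {;}.
Union: FIRST(Args) = { -, ;, [ }.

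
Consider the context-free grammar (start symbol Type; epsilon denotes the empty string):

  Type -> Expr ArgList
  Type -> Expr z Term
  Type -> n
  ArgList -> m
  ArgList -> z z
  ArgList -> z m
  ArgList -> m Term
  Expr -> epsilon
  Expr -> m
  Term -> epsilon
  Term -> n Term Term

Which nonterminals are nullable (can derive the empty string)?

{ Expr, Term }

Directly nullable (have an epsilon-production): Expr, Term.
No other nonterminal has a production whose RHS symbols are all nullable.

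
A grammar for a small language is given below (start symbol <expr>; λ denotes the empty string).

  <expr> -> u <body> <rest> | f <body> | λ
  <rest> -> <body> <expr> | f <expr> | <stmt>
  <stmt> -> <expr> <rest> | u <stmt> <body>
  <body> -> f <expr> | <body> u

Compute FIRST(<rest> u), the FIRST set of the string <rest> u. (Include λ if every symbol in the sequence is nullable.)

Add FIRST(<rest>) = { f, u }; <rest> is not nullable, stop.

{ f, u }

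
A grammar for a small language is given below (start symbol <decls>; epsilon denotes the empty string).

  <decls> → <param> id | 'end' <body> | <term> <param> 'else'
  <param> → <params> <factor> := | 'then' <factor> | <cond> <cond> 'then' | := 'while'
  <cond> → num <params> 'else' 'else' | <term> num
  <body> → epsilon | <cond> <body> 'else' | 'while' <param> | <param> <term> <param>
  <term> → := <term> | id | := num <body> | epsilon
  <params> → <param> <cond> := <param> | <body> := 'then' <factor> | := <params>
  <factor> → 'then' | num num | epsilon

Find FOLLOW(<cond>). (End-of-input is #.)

In <param> → <cond> <cond> 'then': add FIRST(<cond> 'then') = { :=, id, num }.
In <param> → <cond> <cond> 'then': add FIRST('then') = { 'then' }.
In <body> → <cond> <body> 'else': add FIRST(<body> 'else') = { 'else', 'then', 'while', :=, id, num }.
In <params> → <param> <cond> := <param>: add FIRST(:= <param>) = { := }.
Union: FOLLOW(<cond>) = { 'else', 'then', 'while', :=, id, num }.

{ 'else', 'then', 'while', :=, id, num }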